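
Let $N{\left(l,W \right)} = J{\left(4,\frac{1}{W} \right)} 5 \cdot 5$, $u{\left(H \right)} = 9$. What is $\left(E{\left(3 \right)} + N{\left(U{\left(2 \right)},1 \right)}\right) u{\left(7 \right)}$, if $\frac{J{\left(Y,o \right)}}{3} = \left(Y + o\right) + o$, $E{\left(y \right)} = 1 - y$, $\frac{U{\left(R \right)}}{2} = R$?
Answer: $4032$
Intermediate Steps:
$U{\left(R \right)} = 2 R$
$J{\left(Y,o \right)} = 3 Y + 6 o$ ($J{\left(Y,o \right)} = 3 \left(\left(Y + o\right) + o\right) = 3 \left(Y + 2 o\right) = 3 Y + 6 o$)
$N{\left(l,W \right)} = 300 + \frac{150}{W}$ ($N{\left(l,W \right)} = \left(3 \cdot 4 + \frac{6}{W}\right) 5 \cdot 5 = \left(12 + \frac{6}{W}\right) 5 \cdot 5 = \left(60 + \frac{30}{W}\right) 5 = 300 + \frac{150}{W}$)
$\left(E{\left(3 \right)} + N{\left(U{\left(2 \right)},1 \right)}\right) u{\left(7 \right)} = \left(\left(1 - 3\right) + \left(300 + \frac{150}{1}\right)\right) 9 = \left(\left(1 - 3\right) + \left(300 + 150 \cdot 1\right)\right) 9 = \left(-2 + \left(300 + 150\right)\right) 9 = \left(-2 + 450\right) 9 = 448 \cdot 9 = 4032$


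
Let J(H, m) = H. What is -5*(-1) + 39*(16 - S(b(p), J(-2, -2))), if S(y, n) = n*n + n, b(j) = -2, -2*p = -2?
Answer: 551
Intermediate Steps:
p = 1 (p = -½*(-2) = 1)
S(y, n) = n + n² (S(y, n) = n² + n = n + n²)
-5*(-1) + 39*(16 - S(b(p), J(-2, -2))) = -5*(-1) + 39*(16 - (-2)*(1 - 2)) = 5 + 39*(16 - (-2)*(-1)) = 5 + 39*(16 - 1*2) = 5 + 39*(16 - 2) = 5 + 39*14 = 5 + 546 = 551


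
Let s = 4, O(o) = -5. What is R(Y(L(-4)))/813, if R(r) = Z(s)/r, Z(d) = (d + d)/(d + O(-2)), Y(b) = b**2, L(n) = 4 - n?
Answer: -1/6504 ≈ -0.00015375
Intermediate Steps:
Z(d) = 2*d/(-5 + d) (Z(d) = (d + d)/(d - 5) = (2*d)/(-5 + d) = 2*d/(-5 + d))
R(r) = -8/r (R(r) = (2*4/(-5 + 4))/r = (2*4/(-1))/r = (2*4*(-1))/r = -8/r)
R(Y(L(-4)))/813 = -8/(4 - 1*(-4))**2/813 = -8/(4 + 4)**2*(1/813) = -8/(8**2)*(1/813) = -8/64*(1/813) = -8*1/64*(1/813) = -1/8*1/813 = -1/6504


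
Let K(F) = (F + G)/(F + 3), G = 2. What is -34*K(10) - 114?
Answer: -1890/13 ≈ -145.38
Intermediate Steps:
K(F) = (2 + F)/(3 + F) (K(F) = (F + 2)/(F + 3) = (2 + F)/(3 + F))
-34*K(10) - 114 = -34*(2 + 10)/(3 + 10) - 114 = -34*12/13 - 114 = -408/13 - 114 = -1890/13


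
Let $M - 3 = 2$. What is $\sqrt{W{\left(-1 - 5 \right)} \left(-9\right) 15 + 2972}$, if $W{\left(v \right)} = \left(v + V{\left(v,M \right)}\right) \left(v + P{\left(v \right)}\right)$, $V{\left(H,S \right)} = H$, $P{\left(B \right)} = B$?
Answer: $2 i \sqrt{4117} \approx 128.33 i$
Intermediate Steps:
$M = 5$ ($M = 3 + 2 = 5$)
$W{\left(v \right)} = 4 v^{2}$ ($W{\left(v \right)} = \left(v + v\right) \left(v + v\right) = 2 v 2 v = 4 v^{2}$)
$\sqrt{W{\left(-1 - 5 \right)} \left(-9\right) 15 + 2972} = \sqrt{4 \left(-1 - 5\right)^{2} \left(-9\right) 15 + 2972} = \sqrt{4 \left(-6\right)^{2} \left(-9\right) 15 + 2972} = \sqrt{4 \cdot 36 \left(-9\right) 15 + 2972} = \sqrt{144 \left(-9\right) 15 + 2972} = \sqrt{\left(-1296\right) 15 + 2972} = \sqrt{-19440 + 2972} = \sqrt{-16468} = 2 i \sqrt{4117}$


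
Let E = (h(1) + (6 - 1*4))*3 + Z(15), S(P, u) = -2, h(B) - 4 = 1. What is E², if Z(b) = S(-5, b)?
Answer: 361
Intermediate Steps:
h(B) = 5 (h(B) = 4 + 1 = 5)
Z(b) = -2
E = 19 (E = (5 + (6 - 1*4))*3 - 2 = (5 + (6 - 4))*3 - 2 = (5 + 2)*3 - 2 = 7*3 - 2 = 21 - 2 = 19)
E² = 19² = 361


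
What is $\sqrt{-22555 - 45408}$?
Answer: $7 i \sqrt{1387} \approx 260.7 i$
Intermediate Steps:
$\sqrt{-22555 - 45408} = \sqrt{-67963} = 7 i \sqrt{1387}$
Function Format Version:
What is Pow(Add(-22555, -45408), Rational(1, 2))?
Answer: Mul(7, I, Pow(1387, Rational(1, 2))) ≈ Mul(260.70, I)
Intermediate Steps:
Pow(Add(-22555, -45408), Rational(1, 2)) = Pow(-67963, Rational(1, 2)) = Mul(7, I, Pow(1387, Rational(1, 2)))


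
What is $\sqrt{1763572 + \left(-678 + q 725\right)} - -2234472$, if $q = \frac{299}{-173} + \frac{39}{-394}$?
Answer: $2234472 + \frac{\sqrt{8184353110348286}}{68162} \approx 2.2358 \cdot 10^{6}$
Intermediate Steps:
$q = - \frac{124553}{68162}$ ($q = 299 \left(- \frac{1}{173}\right) + 39 \left(- \frac{1}{394}\right) = - \frac{299}{173} - \frac{39}{394} = - \frac{124553}{68162} \approx -1.8273$)
$\sqrt{1763572 + \left(-678 + q 725\right)} - -2234472 = \sqrt{1763572 - \frac{136514761}{68162}} - -2234472 = \sqrt{1763572 - \frac{136514761}{68162}} + 2234472 = \sqrt{\frac{120072079903}{68162}} + 2234472 = \frac{\sqrt{8184353110348286}}{68162} + 2234472 = 2234472 + \frac{\sqrt{8184353110348286}}{68162}$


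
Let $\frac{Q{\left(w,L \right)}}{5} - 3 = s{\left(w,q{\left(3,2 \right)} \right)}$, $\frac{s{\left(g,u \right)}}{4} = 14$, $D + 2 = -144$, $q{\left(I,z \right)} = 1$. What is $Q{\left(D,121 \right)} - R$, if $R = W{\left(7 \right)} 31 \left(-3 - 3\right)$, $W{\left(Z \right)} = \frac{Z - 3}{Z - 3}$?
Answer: $481$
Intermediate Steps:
$D = -146$ ($D = -2 - 144 = -146$)
$s{\left(g,u \right)} = 56$ ($s{\left(g,u \right)} = 4 \cdot 14 = 56$)
$W{\left(Z \right)} = 1$ ($W{\left(Z \right)} = \frac{-3 + Z}{-3 + Z} = 1$)
$R = -186$ ($R = 1 \cdot 31 \left(-3 - 3\right) = 31 \left(-6\right) = -186$)
$Q{\left(w,L \right)} = 295$ ($Q{\left(w,L \right)} = 15 + 5 \cdot 56 = 15 + 280 = 295$)
$Q{\left(D,121 \right)} - R = 295 - -186 = 295 + 186 = 481$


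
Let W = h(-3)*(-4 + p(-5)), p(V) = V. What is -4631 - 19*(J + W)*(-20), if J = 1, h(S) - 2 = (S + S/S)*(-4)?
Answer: -38451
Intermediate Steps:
h(S) = -2 - 4*S (h(S) = 2 + (S + S/S)*(-4) = 2 + (S + 1)*(-4) = 2 + (1 + S)*(-4) = 2 + (-4 - 4*S) = -2 - 4*S)
W = -90 (W = (-2 - 4*(-3))*(-4 - 5) = (-2 + 12)*(-9) = 10*(-9) = -90)
-4631 - 19*(J + W)*(-20) = -4631 - 19*(1 - 90)*(-20) = -4631 - 19*(-89)*(-20) = -4631 - (-1691)*(-20) = -4631 - 1*33820 = -4631 - 33820 = -38451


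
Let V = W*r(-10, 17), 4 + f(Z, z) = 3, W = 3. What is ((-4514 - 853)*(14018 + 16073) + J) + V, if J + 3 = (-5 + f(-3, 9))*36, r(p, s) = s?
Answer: -161498565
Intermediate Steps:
f(Z, z) = -1 (f(Z, z) = -4 + 3 = -1)
J = -219 (J = -3 + (-5 - 1)*36 = -3 - 6*36 = -3 - 216 = -219)
V = 51 (V = 3*17 = 51)
((-4514 - 853)*(14018 + 16073) + J) + V = ((-4514 - 853)*(14018 + 16073) - 219) + 51 = (-5367*30091 - 219) + 51 = (-161498397 - 219) + 51 = -161498616 + 51 = -161498565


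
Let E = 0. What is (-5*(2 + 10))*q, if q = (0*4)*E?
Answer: 0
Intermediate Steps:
q = 0 (q = (0*4)*0 = 0*0 = 0)
(-5*(2 + 10))*q = -5*(2 + 10)*0 = -5*12*0 = -60*0 = 0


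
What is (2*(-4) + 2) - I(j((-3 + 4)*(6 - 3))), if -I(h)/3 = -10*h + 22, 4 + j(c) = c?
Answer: 90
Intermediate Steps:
j(c) = -4 + c
I(h) = -66 + 30*h (I(h) = -3*(-10*h + 22) = -3*(22 - 10*h) = -66 + 30*h)
(2*(-4) + 2) - I(j((-3 + 4)*(6 - 3))) = (2*(-4) + 2) - (-66 + 30*(-4 + (-3 + 4)*(6 - 3))) = (-8 + 2) - (-66 + 30*(-4 + 1*3)) = -6 - (-66 + 30*(-4 + 3)) = -6 - (-66 + 30*(-1)) = -6 - (-66 - 30) = -6 - 1*(-96) = -6 + 96 = 90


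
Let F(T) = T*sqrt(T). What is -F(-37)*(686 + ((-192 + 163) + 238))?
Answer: 33115*I*sqrt(37) ≈ 2.0143e+5*I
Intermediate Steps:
F(T) = T**(3/2)
-F(-37)*(686 + ((-192 + 163) + 238)) = -(-37)**(3/2)*(686 + ((-192 + 163) + 238)) = -(-37*I*sqrt(37))*(686 + (-29 + 238)) = -(-37*I*sqrt(37))*(686 + 209) = -(-37*I*sqrt(37))*895 = -(-33115)*I*sqrt(37) = 33115*I*sqrt(37)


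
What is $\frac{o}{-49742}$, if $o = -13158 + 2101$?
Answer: $\frac{11057}{49742} \approx 0.22229$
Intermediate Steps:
$o = -11057$
$\frac{o}{-49742} = - \frac{11057}{-49742} = \left(-11057\right) \left(- \frac{1}{49742}\right) = \frac{11057}{49742}$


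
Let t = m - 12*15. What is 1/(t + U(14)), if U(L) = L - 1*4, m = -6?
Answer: -1/176 ≈ -0.0056818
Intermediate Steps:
t = -186 (t = -6 - 12*15 = -6 - 180 = -186)
U(L) = -4 + L (U(L) = L - 4 = -4 + L)
1/(t + U(14)) = 1/(-186 + (-4 + 14)) = 1/(-186 + 10) = 1/(-176) = -1/176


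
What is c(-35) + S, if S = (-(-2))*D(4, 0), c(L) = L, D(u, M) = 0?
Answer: -35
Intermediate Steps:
S = 0 (S = -(-2)*0 = -2*(-1)*0 = 2*0 = 0)
c(-35) + S = -35 + 0 = -35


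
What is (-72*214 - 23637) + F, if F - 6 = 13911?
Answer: -25128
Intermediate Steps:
F = 13917 (F = 6 + 13911 = 13917)
(-72*214 - 23637) + F = (-72*214 - 23637) + 13917 = (-15408 - 23637) + 13917 = -39045 + 13917 = -25128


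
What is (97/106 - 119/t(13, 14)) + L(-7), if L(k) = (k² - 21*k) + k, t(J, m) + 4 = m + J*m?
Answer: 1926269/10176 ≈ 189.30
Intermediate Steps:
t(J, m) = -4 + m + J*m (t(J, m) = -4 + (m + J*m) = -4 + m + J*m)
L(k) = k² - 20*k
(97/106 - 119/t(13, 14)) + L(-7) = (97/106 - 119/(-4 + 14 + 13*14)) - 7*(-20 - 7) = (97*(1/106) - 119/(-4 + 14 + 182)) - 7*(-27) = (97/106 - 119/192) + 189 = 3005/10176 + 189 = 1926269/10176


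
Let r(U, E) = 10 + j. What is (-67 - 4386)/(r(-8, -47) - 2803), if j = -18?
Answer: 4453/2811 ≈ 1.5841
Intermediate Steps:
r(U, E) = -8 (r(U, E) = 10 - 18 = -8)
(-67 - 4386)/(r(-8, -47) - 2803) = (-67 - 4386)/(-8 - 2803) = -4453/(-2811) = -4453*(-1/2811) = 4453/2811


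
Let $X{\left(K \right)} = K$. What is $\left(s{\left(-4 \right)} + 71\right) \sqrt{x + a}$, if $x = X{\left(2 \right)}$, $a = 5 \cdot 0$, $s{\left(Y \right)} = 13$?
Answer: $84 \sqrt{2} \approx 118.79$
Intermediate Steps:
$a = 0$
$x = 2$
$\left(s{\left(-4 \right)} + 71\right) \sqrt{x + a} = \left(13 + 71\right) \sqrt{2 + 0} = 84 \sqrt{2}$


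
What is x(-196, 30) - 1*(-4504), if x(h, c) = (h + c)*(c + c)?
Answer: -5456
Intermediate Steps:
x(h, c) = 2*c*(c + h) (x(h, c) = (c + h)*(2*c) = 2*c*(c + h))
x(-196, 30) - 1*(-4504) = 2*30*(30 - 196) - 1*(-4504) = 2*30*(-166) + 4504 = -9960 + 4504 = -5456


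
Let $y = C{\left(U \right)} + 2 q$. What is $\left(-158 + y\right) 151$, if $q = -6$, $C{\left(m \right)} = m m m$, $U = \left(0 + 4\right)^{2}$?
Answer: $592826$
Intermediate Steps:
$U = 16$ ($U = 4^{2} = 16$)
$C{\left(m \right)} = m^{3}$ ($C{\left(m \right)} = m^{2} m = m^{3}$)
$y = 4084$ ($y = 16^{3} + 2 \left(-6\right) = 4096 - 12 = 4084$)
$\left(-158 + y\right) 151 = \left(-158 + 4084\right) 151 = 3926 \cdot 151 = 592826$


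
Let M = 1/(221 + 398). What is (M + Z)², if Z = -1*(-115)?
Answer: 5067446596/383161 ≈ 13225.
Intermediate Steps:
Z = 115
M = 1/619 ≈ 0.0016155
(M + Z)² = (1/619 + 115)² = (71186/619)² = 5067446596/383161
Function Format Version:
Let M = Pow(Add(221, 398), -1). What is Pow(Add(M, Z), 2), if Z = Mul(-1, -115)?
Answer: Rational(5067446596, 383161) ≈ 13225.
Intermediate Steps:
Z = 115
M = Rational(1, 619) (M = Pow(619, -1) = Rational(1, 619) ≈ 0.0016155)
Pow(Add(M, Z), 2) = Pow(Add(Rational(1, 619), 115), 2) = Pow(Rational(71186, 619), 2) = Rational(5067446596, 383161)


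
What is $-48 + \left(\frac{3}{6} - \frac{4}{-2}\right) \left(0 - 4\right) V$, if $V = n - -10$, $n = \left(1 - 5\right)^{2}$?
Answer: $-308$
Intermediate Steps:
$n = 16$ ($n = \left(-4\right)^{2} = 16$)
$V = 26$ ($V = 16 - -10 = 16 + \left(-2 + 12\right) = 16 + 10 = 26$)
$-48 + \left(\frac{3}{6} - \frac{4}{-2}\right) \left(0 - 4\right) V = -48 + \left(\frac{3}{6} - \frac{4}{-2}\right) \left(0 - 4\right) 26 = -48 + \left(3 \cdot \frac{1}{6} - -2\right) \left(-4\right) 26 = -48 + \left(\frac{1}{2} + 2\right) \left(-4\right) 26 = -48 + \frac{5}{2} \left(-4\right) 26 = -48 - 260 = -308$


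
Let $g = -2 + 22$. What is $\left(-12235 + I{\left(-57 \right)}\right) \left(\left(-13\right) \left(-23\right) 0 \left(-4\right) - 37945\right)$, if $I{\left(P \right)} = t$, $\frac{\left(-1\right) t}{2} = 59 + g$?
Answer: $470252385$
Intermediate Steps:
$g = 20$
$t = -158$ ($t = - 2 \left(59 + 20\right) = \left(-2\right) 79 = -158$)
$I{\left(P \right)} = -158$
$\left(-12235 + I{\left(-57 \right)}\right) \left(\left(-13\right) \left(-23\right) 0 \left(-4\right) - 37945\right) = \left(-12235 - 158\right) \left(\left(-13\right) \left(-23\right) 0 \left(-4\right) - 37945\right) = - 12393 \left(299 \cdot 0 - 37945\right) = - 12393 \left(0 - 37945\right) = \left(-12393\right) \left(-37945\right) = 470252385$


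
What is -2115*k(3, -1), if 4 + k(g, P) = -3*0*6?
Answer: 8460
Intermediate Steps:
k(g, P) = -4 (k(g, P) = -4 - 3*0*6 = -4 + 0*6 = -4 + 0 = -4)
-2115*k(3, -1) = -2115*(-4) = 8460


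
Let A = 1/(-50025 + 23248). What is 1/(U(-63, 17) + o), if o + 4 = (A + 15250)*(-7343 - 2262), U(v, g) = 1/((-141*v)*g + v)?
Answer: -4041934596/592047437085201067 ≈ -6.8270e-9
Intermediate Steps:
U(v, g) = 1/(v - 141*g*v) (U(v, g) = 1/(-141*g*v + v) = 1/(v - 141*g*v))
A = -1/26777 (A = 1/(-26777) = -1/26777 ≈ -3.7345e-5)
o = -3922194643753/26777 (o = -4 + (-1/26777 + 15250)*(-7343 - 2262) = -4 + (408349249/26777)*(-9605) = -4 - 3922194536645/26777 = -3922194643753/26777 ≈ -1.4648e+8)
1/(U(-63, 17) + o) = 1/(-1/(-63*(-1 + 141*17)) - 3922194643753/26777) = 1/(-1*(-1/63)/(-1 + 2397) - 3922194643753/26777) = 1/(-1*(-1/63)/2396 - 3922194643753/26777) = 1/(-1*(-1/63)*1/2396 - 3922194643753/26777) = 1/(1/150948 - 3922194643753/26777) = 1/(-592047437085201067/4041934596) = -4041934596/592047437085201067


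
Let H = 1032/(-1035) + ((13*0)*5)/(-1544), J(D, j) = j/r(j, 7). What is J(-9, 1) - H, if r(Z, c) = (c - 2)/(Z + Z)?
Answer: 482/345 ≈ 1.3971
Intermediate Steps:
r(Z, c) = (-2 + c)/(2*Z) (r(Z, c) = (-2 + c)/((2*Z)) = (-2 + c)*(1/(2*Z)) = (-2 + c)/(2*Z))
J(D, j) = 2*j²/5 (J(D, j) = j/(((-2 + 7)/(2*j))) = j/(((½)*5/j)) = j/((5/(2*j))) = j*(2*j/5) = 2*j²/5)
H = -344/345 (H = 1032*(-1/1035) + (0*5)*(-1/1544) = -344/345 + 0*(-1/1544) = -344/345 + 0 = -344/345 ≈ -0.99710)
J(-9, 1) - H = (⅖)*1² - 1*(-344/345) = (⅖)*1 + 344/345 = ⅖ + 344/345 = 482/345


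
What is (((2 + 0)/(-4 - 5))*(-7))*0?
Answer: 0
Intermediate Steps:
(((2 + 0)/(-4 - 5))*(-7))*0 = ((2/(-9))*(-7))*0 = ((2*(-⅑))*(-7))*0 = -2/9*(-7)*0 = (14/9)*0 = 0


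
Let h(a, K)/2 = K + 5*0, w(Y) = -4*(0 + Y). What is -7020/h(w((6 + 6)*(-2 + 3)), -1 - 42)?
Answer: 3510/43 ≈ 81.628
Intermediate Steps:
w(Y) = -4*Y
h(a, K) = 2*K (h(a, K) = 2*(K + 5*0) = 2*(K + 0) = 2*K)
-7020/h(w((6 + 6)*(-2 + 3)), -1 - 42) = -7020*1/(2*(-1 - 42)) = -7020/(2*(-43)) = -7020/(-86) = -7020*(-1/86) = 3510/43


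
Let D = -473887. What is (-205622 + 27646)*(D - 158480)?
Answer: 112546149192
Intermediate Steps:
(-205622 + 27646)*(D - 158480) = (-205622 + 27646)*(-473887 - 158480) = -177976*(-632367) = 112546149192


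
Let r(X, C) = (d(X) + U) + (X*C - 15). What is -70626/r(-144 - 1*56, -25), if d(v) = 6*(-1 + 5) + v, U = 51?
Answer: -11771/810 ≈ -14.532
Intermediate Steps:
d(v) = 24 + v (d(v) = 6*4 + v = 24 + v)
r(X, C) = 60 + X + C*X (r(X, C) = ((24 + X) + 51) + (X*C - 15) = (75 + X) + (C*X - 15) = (75 + X) + (-15 + C*X) = 60 + X + C*X)
-70626/r(-144 - 1*56, -25) = -70626/(60 + (-144 - 1*56) - 25*(-144 - 1*56)) = -70626/(60 + (-144 - 56) - 25*(-144 - 56)) = -70626/(60 - 200 - 25*(-200)) = -70626/(60 - 200 + 5000) = -70626/4860 = -70626*1/4860 = -11771/810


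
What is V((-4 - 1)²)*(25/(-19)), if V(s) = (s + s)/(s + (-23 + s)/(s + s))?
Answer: -15625/5947 ≈ -2.6274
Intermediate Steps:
V(s) = 2*s/(s + (-23 + s)/(2*s)) (V(s) = (2*s)/(s + (-23 + s)/((2*s))) = (2*s)/(s + (-23 + s)*(1/(2*s))) = (2*s)/(s + (-23 + s)/(2*s)) = 2*s/(s + (-23 + s)/(2*s)))
V((-4 - 1)²)*(25/(-19)) = (4*((-4 - 1)²)²/(-23 + (-4 - 1)² + 2*((-4 - 1)²)²))*(25/(-19)) = (4*((-5)²)²/(-23 + (-5)² + 2*((-5)²)²))*(25*(-1/19)) = (4*25²/(-23 + 25 + 2*25²))*(-25/19) = (4*625/(-23 + 25 + 2*625))*(-25/19) = (4*625/(-23 + 25 + 1250))*(-25/19) = (4*625/1252)*(-25/19) = (4*625*(1/1252))*(-25/19) = (625/313)*(-25/19) = -15625/5947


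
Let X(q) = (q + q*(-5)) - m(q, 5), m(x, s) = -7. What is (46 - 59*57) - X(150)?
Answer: -2724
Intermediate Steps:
X(q) = 7 - 4*q (X(q) = (q + q*(-5)) - 1*(-7) = (q - 5*q) + 7 = -4*q + 7 = 7 - 4*q)
(46 - 59*57) - X(150) = (46 - 59*57) - (7 - 4*150) = (46 - 3363) - (7 - 600) = -3317 - 1*(-593) = -3317 + 593 = -2724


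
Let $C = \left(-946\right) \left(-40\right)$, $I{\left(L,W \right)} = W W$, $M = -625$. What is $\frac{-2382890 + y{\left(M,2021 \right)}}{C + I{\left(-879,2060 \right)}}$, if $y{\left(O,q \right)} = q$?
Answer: $- \frac{2380869}{4281440} \approx -0.55609$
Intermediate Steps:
$I{\left(L,W \right)} = W^{2}$
$C = 37840$
$\frac{-2382890 + y{\left(M,2021 \right)}}{C + I{\left(-879,2060 \right)}} = \frac{-2382890 + 2021}{37840 + 2060^{2}} = - \frac{2380869}{37840 + 4243600} = - \frac{2380869}{4281440}$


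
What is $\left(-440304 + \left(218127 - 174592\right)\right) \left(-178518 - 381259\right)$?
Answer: $222102160513$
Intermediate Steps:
$\left(-440304 + \left(218127 - 174592\right)\right) \left(-178518 - 381259\right) = \left(-440304 + \left(218127 - 174592\right)\right) \left(-559777\right) = \left(-440304 + 43535\right) \left(-559777\right) = \left(-396769\right) \left(-559777\right) = 222102160513$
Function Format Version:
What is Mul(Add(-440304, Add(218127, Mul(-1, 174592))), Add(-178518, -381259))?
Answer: 222102160513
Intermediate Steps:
Mul(Add(-440304, Add(218127, Mul(-1, 174592))), Add(-178518, -381259)) = Mul(Add(-440304, Add(218127, -174592)), -559777) = Mul(Add(-440304, 43535), -559777) = Mul(-396769, -559777) = 222102160513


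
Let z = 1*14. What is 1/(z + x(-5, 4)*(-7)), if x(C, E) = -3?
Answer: 1/35 ≈ 0.028571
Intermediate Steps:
z = 14
1/(z + x(-5, 4)*(-7)) = 1/(14 - 3*(-7)) = 1/(14 + 21) = 1/35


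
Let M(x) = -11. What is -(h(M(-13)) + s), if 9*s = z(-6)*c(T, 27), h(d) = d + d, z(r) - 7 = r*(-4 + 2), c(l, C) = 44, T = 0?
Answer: -638/9 ≈ -70.889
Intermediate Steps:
z(r) = 7 - 2*r (z(r) = 7 + r*(-4 + 2) = 7 + r*(-2) = 7 - 2*r)
h(d) = 2*d
s = 836/9 (s = ((7 - 2*(-6))*44)/9 = ((7 + 12)*44)/9 = (19*44)/9 = (⅑)*836 = 836/9 ≈ 92.889)
-(h(M(-13)) + s) = -(2*(-11) + 836/9) = -(-22 + 836/9) = -1*638/9 = -638/9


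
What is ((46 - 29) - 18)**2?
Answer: 1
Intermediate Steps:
((46 - 29) - 18)**2 = (17 - 18)**2 = (-1)**2 = 1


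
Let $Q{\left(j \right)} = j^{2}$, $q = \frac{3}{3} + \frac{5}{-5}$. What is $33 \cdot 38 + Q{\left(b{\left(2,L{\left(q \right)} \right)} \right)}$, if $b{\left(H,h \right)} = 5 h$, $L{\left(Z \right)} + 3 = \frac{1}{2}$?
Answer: $\frac{5641}{4} \approx 1410.3$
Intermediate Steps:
$q = 0$ ($q = 3 \cdot \frac{1}{3} + 5 \left(- \frac{1}{5}\right) = 1 - 1 = 0$)
$L{\left(Z \right)} = - \frac{5}{2}$ ($L{\left(Z \right)} = -3 + \frac{1}{2} = - \frac{5}{2}$)
$33 \cdot 38 + Q{\left(b{\left(2,L{\left(q \right)} \right)} \right)} = 33 \cdot 38 + \left(5 \left(- \frac{5}{2}\right)\right)^{2} = 1254 + \left(- \frac{25}{2}\right)^{2} = 1254 + \frac{625}{4} = \frac{5641}{4}$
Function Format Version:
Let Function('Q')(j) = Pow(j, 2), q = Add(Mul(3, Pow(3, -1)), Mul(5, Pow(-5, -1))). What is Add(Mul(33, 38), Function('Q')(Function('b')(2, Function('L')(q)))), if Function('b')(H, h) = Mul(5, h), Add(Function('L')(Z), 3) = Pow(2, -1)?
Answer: Rational(5641, 4) ≈ 1410.3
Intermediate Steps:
q = 0 (q = Add(Mul(3, Rational(1, 3)), Mul(5, Rational(-1, 5))) = Add(1, -1) = 0)
Function('L')(Z) = Rational(-5, 2) (Function('L')(Z) = Add(-3, Pow(2, -1)) = Add(-3, Rational(1, 2)) = Rational(-5, 2))
Add(Mul(33, 38), Function('Q')(Function('b')(2, Function('L')(q)))) = Add(Mul(33, 38), Pow(Mul(5, Rational(-5, 2)), 2)) = Add(1254, Pow(Rational(-25, 2), 2)) = Add(1254, Rational(625, 4)) = Rational(5641, 4)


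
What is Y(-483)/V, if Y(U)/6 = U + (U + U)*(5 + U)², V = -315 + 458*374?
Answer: -1324296162/170977 ≈ -7745.5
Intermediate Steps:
V = 170977 (V = -315 + 171292 = 170977)
Y(U) = 6*U + 12*U*(5 + U)² (Y(U) = 6*(U + (U + U)*(5 + U)²) = 6*(U + (2*U)*(5 + U)²) = 6*(U + 2*U*(5 + U)²) = 6*U + 12*U*(5 + U)²)
Y(-483)/V = (6*(-483)*(1 + 2*(5 - 483)²))/170977 = (6*(-483)*(1 + 2*(-478)²))*(1/170977) = (6*(-483)*(1 + 2*228484))*(1/170977) = (6*(-483)*(1 + 456968))*(1/170977) = (6*(-483)*456969)*(1/170977) = -1324296162*1/170977 = -1324296162/170977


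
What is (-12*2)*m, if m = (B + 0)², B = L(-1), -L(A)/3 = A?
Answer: -216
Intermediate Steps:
L(A) = -3*A
B = 3 (B = -3*(-1) = 3)
m = 9 (m = (3 + 0)² = 3² = 9)
(-12*2)*m = -12*2*9 = -24*9 = -216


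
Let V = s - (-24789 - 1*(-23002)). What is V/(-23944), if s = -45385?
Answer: 21799/11972 ≈ 1.8208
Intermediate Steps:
V = -43598 (V = -45385 - (-24789 - 1*(-23002)) = -45385 - (-24789 + 23002) = -45385 - 1*(-1787) = -45385 + 1787 = -43598)
V/(-23944) = -43598/(-23944) = -43598*(-1/23944) = 21799/11972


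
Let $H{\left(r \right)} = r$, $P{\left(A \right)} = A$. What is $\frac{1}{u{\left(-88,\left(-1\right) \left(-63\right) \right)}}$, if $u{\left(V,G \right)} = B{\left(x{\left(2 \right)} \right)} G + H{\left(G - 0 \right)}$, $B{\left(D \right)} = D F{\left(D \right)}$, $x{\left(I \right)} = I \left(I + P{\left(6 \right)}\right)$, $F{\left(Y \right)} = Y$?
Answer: $\frac{1}{16191} \approx 6.1763 \cdot 10^{-5}$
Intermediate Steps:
$x{\left(I \right)} = I \left(6 + I\right)$ ($x{\left(I \right)} = I \left(I + 6\right) = I \left(6 + I\right)$)
$B{\left(D \right)} = D^{2}$ ($B{\left(D \right)} = D D = D^{2}$)
$u{\left(V,G \right)} = 257 G$ ($u{\left(V,G \right)} = \left(2 \left(6 + 2\right)\right)^{2} G + \left(G - 0\right) = \left(2 \cdot 8\right)^{2} G + \left(G + 0\right) = 16^{2} G + G = 256 G + G = 257 G$)
$\frac{1}{u{\left(-88,\left(-1\right) \left(-63\right) \right)}} = \frac{1}{257 \left(\left(-1\right) \left(-63\right)\right)} = \frac{1}{257 \cdot 63} = \frac{1}{16191}$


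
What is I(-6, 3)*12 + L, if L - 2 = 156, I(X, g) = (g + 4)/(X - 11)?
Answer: 2602/17 ≈ 153.06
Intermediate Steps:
I(X, g) = (4 + g)/(-11 + X)
L = 158 (L = 2 + 156 = 158)
I(-6, 3)*12 + L = ((4 + 3)/(-11 - 6))*12 + 158 = (7/(-17))*12 + 158 = -1/17*7*12 + 158 = -7/17*12 + 158 = -84/17 + 158 = 2602/17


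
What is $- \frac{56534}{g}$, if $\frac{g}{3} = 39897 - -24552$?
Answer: $- \frac{56534}{193347} \approx -0.2924$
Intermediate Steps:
$g = 193347$ ($g = 3 \left(39897 - -24552\right) = 3 \left(39897 + 24552\right) = 3 \cdot 64449 = 193347$)
$- \frac{56534}{g} = - \frac{56534}{193347}$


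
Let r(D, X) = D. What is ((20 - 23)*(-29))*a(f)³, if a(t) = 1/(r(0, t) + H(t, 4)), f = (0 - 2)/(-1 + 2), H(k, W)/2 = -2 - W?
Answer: -29/576 ≈ -0.050347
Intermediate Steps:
H(k, W) = -4 - 2*W (H(k, W) = 2*(-2 - W) = -4 - 2*W)
f = -2 (f = -2/1 = -2*1 = -2)
a(t) = -1/12 (a(t) = 1/(0 + (-4 - 2*4)) = 1/(0 + (-4 - 8)) = 1/(0 - 12) = 1/(-12) = -1/12)
((20 - 23)*(-29))*a(f)³ = ((20 - 23)*(-29))*(-1/12)³ = -3*(-29)*(-1/1728) = 87*(-1/1728) = -29/576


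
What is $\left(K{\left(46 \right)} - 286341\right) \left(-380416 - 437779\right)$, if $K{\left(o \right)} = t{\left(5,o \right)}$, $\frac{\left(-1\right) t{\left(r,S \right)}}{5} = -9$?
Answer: $234245955720$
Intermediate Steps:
$t{\left(r,S \right)} = 45$ ($t{\left(r,S \right)} = \left(-5\right) \left(-9\right) = 45$)
$K{\left(o \right)} = 45$
$\left(K{\left(46 \right)} - 286341\right) \left(-380416 - 437779\right) = \left(45 - 286341\right) \left(-380416 - 437779\right) = \left(-286296\right) \left(-818195\right) = 234245955720$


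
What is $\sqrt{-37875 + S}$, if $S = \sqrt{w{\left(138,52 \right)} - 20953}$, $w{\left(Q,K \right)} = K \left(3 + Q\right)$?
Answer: $\sqrt{-37875 + i \sqrt{13621}} \approx 0.2999 + 194.62 i$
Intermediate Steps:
$S = i \sqrt{13621}$ ($S = \sqrt{52 \left(3 + 138\right) - 20953} = \sqrt{52 \cdot 141 - 20953} = \sqrt{7332 - 20953} = \sqrt{-13621} = i \sqrt{13621} \approx 116.71 i$)
$\sqrt{-37875 + S} = \sqrt{-37875 + i \sqrt{13621}}$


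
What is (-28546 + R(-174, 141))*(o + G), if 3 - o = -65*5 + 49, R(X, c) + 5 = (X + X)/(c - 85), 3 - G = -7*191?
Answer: -647277819/14 ≈ -4.6234e+7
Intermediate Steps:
G = 1340 (G = 3 - (-7)*191 = 3 - 1*(-1337) = 3 + 1337 = 1340)
R(X, c) = -5 + 2*X/(-85 + c) (R(X, c) = -5 + (X + X)/(c - 85) = -5 + (2*X)/(-85 + c) = -5 + 2*X/(-85 + c))
o = 279 (o = 3 - (-65*5 + 49) = 3 - (-325 + 49) = 3 - 1*(-276) = 3 + 276 = 279)
(-28546 + R(-174, 141))*(o + G) = (-28546 + (425 - 5*141 + 2*(-174))/(-85 + 141))*(279 + 1340) = (-28546 + (425 - 705 - 348)/56)*1619 = (-28546 + (1/56)*(-628))*1619 = (-28546 - 157/14)*1619 = -399801/14*1619 = -647277819/14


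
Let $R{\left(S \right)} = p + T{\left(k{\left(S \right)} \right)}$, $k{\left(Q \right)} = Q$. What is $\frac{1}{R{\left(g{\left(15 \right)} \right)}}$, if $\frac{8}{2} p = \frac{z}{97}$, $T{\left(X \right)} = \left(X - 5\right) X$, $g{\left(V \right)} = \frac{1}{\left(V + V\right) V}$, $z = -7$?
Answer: $- \frac{4910625}{143132} \approx -34.308$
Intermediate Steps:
$g{\left(V \right)} = \frac{1}{2 V^{2}}$ ($g{\left(V \right)} = \frac{1}{2 V V} = \frac{\frac{1}{2} \frac{1}{V}}{V} = \frac{1}{2 V^{2}}$)
$T{\left(X \right)} = X \left(-5 + X\right)$ ($T{\left(X \right)} = \left(-5 + X\right) X = X \left(-5 + X\right)$)
$p = - \frac{7}{388}$ ($p = \frac{\left(-7\right) \frac{1}{97}}{4} = \frac{1}{4} \left(- \frac{7}{97}\right) = - \frac{7}{388} \approx -0.018041$)
$R{\left(S \right)} = - \frac{7}{388} + S \left(-5 + S\right)$
$\frac{1}{R{\left(g{\left(15 \right)} \right)}} = \frac{1}{- \frac{7}{388} + \frac{1}{2 \cdot 225} \left(-5 + \frac{1}{2 \cdot 225}\right)} = \frac{1}{- \frac{7}{388} + \frac{1}{2} \cdot \frac{1}{225} \left(-5 + \frac{1}{2} \cdot \frac{1}{225}\right)} = \frac{1}{- \frac{7}{388} + \frac{-5 + \frac{1}{450}}{450}} = \frac{1}{- \frac{7}{388} + \frac{1}{450} \left(- \frac{2249}{450}\right)} = \frac{1}{- \frac{7}{388} - \frac{2249}{202500}} = \frac{1}{- \frac{143132}{4910625}} = - \frac{4910625}{143132}$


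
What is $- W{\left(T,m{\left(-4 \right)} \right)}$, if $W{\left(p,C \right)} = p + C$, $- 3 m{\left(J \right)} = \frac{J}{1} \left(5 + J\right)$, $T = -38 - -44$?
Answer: $- \frac{22}{3} \approx -7.3333$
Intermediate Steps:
$T = 6$ ($T = -38 + 44 = 6$)
$m{\left(J \right)} = - \frac{J \left(5 + J\right)}{3}$ ($m{\left(J \right)} = - \frac{\frac{J}{1} \left(5 + J\right)}{3} = - \frac{J 1 \left(5 + J\right)}{3} = - \frac{J \left(5 + J\right)}{3}$)
$W{\left(p,C \right)} = C + p$
$- W{\left(T,m{\left(-4 \right)} \right)} = - (\left(- \frac{1}{3}\right) \left(-4\right) \left(5 - 4\right) + 6) = - (\left(- \frac{1}{3}\right) \left(-4\right) 1 + 6) = - (\frac{4}{3} + 6) = \left(-1\right) \frac{22}{3} = - \frac{22}{3}$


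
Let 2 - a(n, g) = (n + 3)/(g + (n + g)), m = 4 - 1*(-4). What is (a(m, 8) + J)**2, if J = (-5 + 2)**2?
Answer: 64009/576 ≈ 111.13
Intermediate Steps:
m = 8 (m = 4 + 4 = 8)
a(n, g) = 2 - (3 + n)/(n + 2*g) (a(n, g) = 2 - (n + 3)/(g + (n + g)) = 2 - (3 + n)/(g + (g + n)) = 2 - (3 + n)/(n + 2*g))
J = 9 (J = (-3)**2 = 9)
(a(m, 8) + J)**2 = ((-3 + 8 + 4*8)/(8 + 2*8) + 9)**2 = ((-3 + 8 + 32)/(8 + 16) + 9)**2 = (37/24 + 9)**2 = (253/24)**2 = 64009/576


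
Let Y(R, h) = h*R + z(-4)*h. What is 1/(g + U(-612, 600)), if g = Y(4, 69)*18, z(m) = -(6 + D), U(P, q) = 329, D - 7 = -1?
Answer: -1/9607 ≈ -0.00010409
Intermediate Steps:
D = 6 (D = 7 - 1 = 6)
z(m) = -12 (z(m) = -(6 + 6) = -1*12 = -12)
Y(R, h) = -12*h + R*h (Y(R, h) = h*R - 12*h = R*h - 12*h = -12*h + R*h)
g = -9936 (g = (69*(-12 + 4))*18 = (69*(-8))*18 = -552*18 = -9936)
1/(g + U(-612, 600)) = 1/(-9936 + 329) = 1/(-9607) = -1/9607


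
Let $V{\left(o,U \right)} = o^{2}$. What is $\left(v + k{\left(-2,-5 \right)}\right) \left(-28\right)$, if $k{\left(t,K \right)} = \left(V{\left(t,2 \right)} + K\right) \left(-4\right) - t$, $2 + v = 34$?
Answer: $-1064$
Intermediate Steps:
$v = 32$ ($v = -2 + 34 = 32$)
$k{\left(t,K \right)} = - t - 4 K - 4 t^{2}$ ($k{\left(t,K \right)} = \left(t^{2} + K\right) \left(-4\right) - t = \left(K + t^{2}\right) \left(-4\right) - t = \left(- 4 K - 4 t^{2}\right) - t = - t - 4 K - 4 t^{2}$)
$\left(v + k{\left(-2,-5 \right)}\right) \left(-28\right) = \left(32 - \left(-22 + 16\right)\right) \left(-28\right) = \left(32 + \left(2 + 20 - 16\right)\right) \left(-28\right) = \left(32 + 6\right) \left(-28\right) = 38 \left(-28\right) = -1064$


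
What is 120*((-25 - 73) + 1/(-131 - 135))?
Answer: -1564140/133 ≈ -11760.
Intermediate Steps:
120*((-25 - 73) + 1/(-131 - 135)) = 120*(-98 + 1/(-266)) = 120*(-98 - 1/266) = 120*(-26069/266) = -1564140/133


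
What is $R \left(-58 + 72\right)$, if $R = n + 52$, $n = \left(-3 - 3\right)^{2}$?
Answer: $1232$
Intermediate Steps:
$n = 36$ ($n = \left(-6\right)^{2} = 36$)
$R = 88$ ($R = 36 + 52 = 88$)
$R \left(-58 + 72\right) = 88 \left(-58 + 72\right) = 88 \cdot 14 = 1232$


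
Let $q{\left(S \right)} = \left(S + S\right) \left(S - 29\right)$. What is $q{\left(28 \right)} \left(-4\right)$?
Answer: $224$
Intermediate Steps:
$q{\left(S \right)} = 2 S \left(-29 + S\right)$
$q{\left(28 \right)} \left(-4\right) = 2 \cdot 28 \left(-29 + 28\right) \left(-4\right) = 2 \cdot 28 \left(-1\right) \left(-4\right) = \left(-56\right) \left(-4\right) = 224$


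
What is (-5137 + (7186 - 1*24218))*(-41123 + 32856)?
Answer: 183271123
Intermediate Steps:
(-5137 + (7186 - 1*24218))*(-41123 + 32856) = (-5137 + (7186 - 24218))*(-8267) = (-5137 - 17032)*(-8267) = -22169*(-8267) = 183271123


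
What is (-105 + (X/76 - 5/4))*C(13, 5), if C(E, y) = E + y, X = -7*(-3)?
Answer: -36243/19 ≈ -1907.5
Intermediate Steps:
X = 21
(-105 + (X/76 - 5/4))*C(13, 5) = (-105 + (21/76 - 5/4))*(13 + 5) = (-105 + (21*(1/76) - 5*¼))*18 = (-105 + (21/76 - 5/4))*18 = (-105 - 37/38)*18 = -4027/38*18 = -36243/19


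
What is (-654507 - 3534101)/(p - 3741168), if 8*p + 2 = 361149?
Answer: 33508864/29568197 ≈ 1.1333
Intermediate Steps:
p = 361147/8 (p = -¼ + (⅛)*361149 = -¼ + 361149/8 = 361147/8 ≈ 45143.)
(-654507 - 3534101)/(p - 3741168) = (-654507 - 3534101)/(361147/8 - 3741168) = -4188608/(-29568197/8) = -4188608*(-8/29568197) = 33508864/29568197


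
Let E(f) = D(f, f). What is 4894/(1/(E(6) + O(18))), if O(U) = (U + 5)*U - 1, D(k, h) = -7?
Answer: 1986964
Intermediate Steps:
E(f) = -7
O(U) = -1 + U*(5 + U) (O(U) = (5 + U)*U - 1 = U*(5 + U) - 1 = -1 + U*(5 + U))
4894/(1/(E(6) + O(18))) = 4894/(1/(-7 + (-1 + 18**2 + 5*18))) = 4894/(1/(-7 + (-1 + 324 + 90))) = 4894/(1/(-7 + 413)) = 4894/(1/406) = 4894*406 = 1986964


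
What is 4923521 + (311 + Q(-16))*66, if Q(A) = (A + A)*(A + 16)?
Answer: 4944047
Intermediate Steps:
Q(A) = 2*A*(16 + A) (Q(A) = (2*A)*(16 + A) = 2*A*(16 + A))
4923521 + (311 + Q(-16))*66 = 4923521 + (311 + 2*(-16)*(16 - 16))*66 = 4923521 + (311 + 2*(-16)*0)*66 = 4923521 + (311 + 0)*66 = 4923521 + 311*66 = 4923521 + 20526 = 4944047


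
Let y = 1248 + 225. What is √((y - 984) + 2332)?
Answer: √2821 ≈ 53.113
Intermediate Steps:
y = 1473
√((y - 984) + 2332) = √((1473 - 984) + 2332) = √(489 + 2332) = √2821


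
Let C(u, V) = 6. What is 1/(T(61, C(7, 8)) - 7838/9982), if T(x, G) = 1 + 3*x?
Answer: 4991/914425 ≈ 0.0054581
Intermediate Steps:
1/(T(61, C(7, 8)) - 7838/9982) = 1/((1 + 3*61) - 7838/9982) = 1/((1 + 183) - 7838*1/9982) = 1/(184 - 3919/4991) = 1/(914425/4991) = 4991/914425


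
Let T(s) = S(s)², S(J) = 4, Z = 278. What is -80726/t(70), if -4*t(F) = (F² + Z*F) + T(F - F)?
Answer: 40363/3047 ≈ 13.247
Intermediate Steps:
T(s) = 16 (T(s) = 4² = 16)
t(F) = -4 - 139*F/2 - F²/4 (t(F) = -((F² + 278*F) + 16)/4 = -(16 + F² + 278*F)/4 = -4 - 139*F/2 - F²/4)
-80726/t(70) = -80726/(-4 - 139/2*70 - ¼*70²) = -80726/(-4 - 4865 - ¼*4900) = -80726/(-4 - 4865 - 1225) = -80726/(-6094) = -80726*(-1/6094) = 40363/3047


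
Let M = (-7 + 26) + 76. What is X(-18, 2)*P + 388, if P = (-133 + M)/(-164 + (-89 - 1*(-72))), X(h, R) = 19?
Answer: 70950/181 ≈ 391.99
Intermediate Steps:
M = 95 (M = 19 + 76 = 95)
P = 38/181 (P = (-133 + 95)/(-164 + (-89 - 1*(-72))) = -38/(-164 + (-89 + 72)) = -38/(-164 - 17) = -38/(-181) = -38*(-1/181) = 38/181 ≈ 0.20994)
X(-18, 2)*P + 388 = 19*(38/181) + 388 = 722/181 + 388 = 70950/181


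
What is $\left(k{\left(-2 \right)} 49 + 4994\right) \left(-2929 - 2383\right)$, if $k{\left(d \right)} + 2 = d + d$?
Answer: $-24966400$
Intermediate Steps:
$k{\left(d \right)} = -2 + 2 d$ ($k{\left(d \right)} = -2 + \left(d + d\right) = -2 + 2 d$)
$\left(k{\left(-2 \right)} 49 + 4994\right) \left(-2929 - 2383\right) = \left(\left(-2 + 2 \left(-2\right)\right) 49 + 4994\right) \left(-2929 - 2383\right) = \left(\left(-2 - 4\right) 49 + 4994\right) \left(-5312\right) = \left(\left(-6\right) 49 + 4994\right) \left(-5312\right) = \left(-294 + 4994\right) \left(-5312\right) = 4700 \left(-5312\right) = -24966400$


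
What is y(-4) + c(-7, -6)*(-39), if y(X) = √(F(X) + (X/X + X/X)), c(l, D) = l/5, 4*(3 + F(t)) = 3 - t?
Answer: 273/5 + √3/2 ≈ 55.466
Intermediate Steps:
F(t) = -9/4 - t/4 (F(t) = -3 + (3 - t)/4 = -3 + (¾ - t/4) = -9/4 - t/4)
c(l, D) = l/5 (c(l, D) = l*(⅕) = l/5)
y(X) = √(-¼ - X/4) (y(X) = √((-9/4 - X/4) + (X/X + X/X)) = √((-9/4 - X/4) + (1 + 1)) = √((-9/4 - X/4) + 2) = √(-¼ - X/4))
y(-4) + c(-7, -6)*(-39) = √(-1 - 1*(-4))/2 + ((⅕)*(-7))*(-39) = √(-1 + 4)/2 - 7/5*(-39) = √3/2 + 273/5 = 273/5 + √3/2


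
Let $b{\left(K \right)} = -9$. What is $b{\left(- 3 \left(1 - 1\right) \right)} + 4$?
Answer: $-5$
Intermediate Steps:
$b{\left(- 3 \left(1 - 1\right) \right)} + 4 = -9 + 4 = -5$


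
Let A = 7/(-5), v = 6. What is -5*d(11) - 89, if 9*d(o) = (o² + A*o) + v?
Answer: -151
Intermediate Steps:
A = -7/5 (A = 7*(-⅕) = -7/5 ≈ -1.4000)
d(o) = ⅔ - 7*o/45 + o²/9 (d(o) = ((o² - 7*o/5) + 6)/9 = (6 + o² - 7*o/5)/9 = ⅔ - 7*o/45 + o²/9)
-5*d(11) - 89 = -5*(⅔ - 7/45*11 + (⅑)*11²) - 89 = -5*(⅔ - 77/45 + (⅑)*121) - 89 = -5*(⅔ - 77/45 + 121/9) - 89 = -5*62/5 - 89 = -62 - 89 = -151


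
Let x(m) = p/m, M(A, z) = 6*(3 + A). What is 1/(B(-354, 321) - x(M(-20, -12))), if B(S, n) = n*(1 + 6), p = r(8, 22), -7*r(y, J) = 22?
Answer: 357/802168 ≈ 0.00044504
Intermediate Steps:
r(y, J) = -22/7 (r(y, J) = -⅐*22 = -22/7)
p = -22/7 ≈ -3.1429
M(A, z) = 18 + 6*A
B(S, n) = 7*n (B(S, n) = n*7 = 7*n)
x(m) = -22/(7*m)
1/(B(-354, 321) - x(M(-20, -12))) = 1/(7*321 - (-22)/(7*(18 + 6*(-20)))) = 1/(2247 - (-22)/(7*(18 - 120))) = 1/(2247 - (-22)/(7*(-102))) = 1/(2247 - (-22)*(-1)/(7*102)) = 1/(2247 - 1*11/357) = 1/(2247 - 11/357) = 1/(802168/357) = 357/802168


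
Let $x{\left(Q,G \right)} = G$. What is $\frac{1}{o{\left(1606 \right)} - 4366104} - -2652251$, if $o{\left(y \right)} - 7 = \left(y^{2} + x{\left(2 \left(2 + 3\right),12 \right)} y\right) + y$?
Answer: $\frac{4683830177732}{1765983} \approx 2.6523 \cdot 10^{6}$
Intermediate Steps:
$o{\left(y \right)} = 7 + y^{2} + 13 y$ ($o{\left(y \right)} = 7 + \left(\left(y^{2} + 12 y\right) + y\right) = 7 + \left(y^{2} + 13 y\right) = 7 + y^{2} + 13 y$)
$\frac{1}{o{\left(1606 \right)} - 4366104} - -2652251 = \frac{1}{\left(7 + 1606^{2} + 13 \cdot 1606\right) - 4366104} - -2652251 = \frac{1}{\left(7 + 2579236 + 20878\right) - 4366104} + 2652251 = \frac{1}{2600121 - 4366104} + 2652251 = \frac{1}{-1765983} + 2652251 = - \frac{1}{1765983} + 2652251 = \frac{4683830177732}{1765983}$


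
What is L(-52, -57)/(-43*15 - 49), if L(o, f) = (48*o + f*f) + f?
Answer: -348/347 ≈ -1.0029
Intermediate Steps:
L(o, f) = f + f**2 + 48*o (L(o, f) = (48*o + f**2) + f = (f**2 + 48*o) + f = f + f**2 + 48*o)
L(-52, -57)/(-43*15 - 49) = (-57 + (-57)**2 + 48*(-52))/(-43*15 - 49) = (-57 + 3249 - 2496)/(-645 - 49) = 696/(-694) = 696*(-1/694) = -348/347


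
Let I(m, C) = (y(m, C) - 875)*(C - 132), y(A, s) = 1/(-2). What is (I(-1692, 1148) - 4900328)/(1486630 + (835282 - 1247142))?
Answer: -2894918/537385 ≈ -5.3870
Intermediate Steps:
y(A, s) = -½
I(m, C) = 115566 - 1751*C/2 (I(m, C) = (-½ - 875)*(C - 132) = -1751*(-132 + C)/2 = 115566 - 1751*C/2)
(I(-1692, 1148) - 4900328)/(1486630 + (835282 - 1247142)) = ((115566 - 1751/2*1148) - 4900328)/(1486630 + (835282 - 1247142)) = ((115566 - 1005074) - 4900328)/(1486630 - 411860) = (-889508 - 4900328)/1074770 = -5789836*1/1074770 = -2894918/537385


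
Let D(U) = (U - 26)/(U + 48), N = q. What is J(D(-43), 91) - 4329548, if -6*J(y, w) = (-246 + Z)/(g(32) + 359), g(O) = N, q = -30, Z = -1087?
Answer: -8546526419/1974 ≈ -4.3295e+6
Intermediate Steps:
N = -30
g(O) = -30
D(U) = (-26 + U)/(48 + U)
J(y, w) = 1333/1974 (J(y, w) = -(-246 - 1087)/(6*(-30 + 359)) = -(-1333)/(6*329) = -⅙*(-1333/329) = 1333/1974)
J(D(-43), 91) - 4329548 = 1333/1974 - 4329548 = -8546526419/1974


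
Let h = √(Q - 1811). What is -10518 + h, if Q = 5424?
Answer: -10518 + √3613 ≈ -10458.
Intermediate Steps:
h = √3613 (h = √(5424 - 1811) = √3613 ≈ 60.108)
-10518 + h = -10518 + √3613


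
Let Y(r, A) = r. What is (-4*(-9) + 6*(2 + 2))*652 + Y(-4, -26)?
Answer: 39116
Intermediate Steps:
(-4*(-9) + 6*(2 + 2))*652 + Y(-4, -26) = (-4*(-9) + 6*(2 + 2))*652 - 4 = (36 + 6*4)*652 - 4 = (36 + 24)*652 - 4 = 60*652 - 4 = 39120 - 4 = 39116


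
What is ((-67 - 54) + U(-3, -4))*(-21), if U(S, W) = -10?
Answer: 2751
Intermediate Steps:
((-67 - 54) + U(-3, -4))*(-21) = ((-67 - 54) - 10)*(-21) = (-121 - 10)*(-21) = -131*(-21) = 2751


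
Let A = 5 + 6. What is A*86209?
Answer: 948299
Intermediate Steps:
A = 11
A*86209 = 11*86209 = 948299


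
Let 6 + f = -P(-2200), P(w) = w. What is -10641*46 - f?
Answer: -491680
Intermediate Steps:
f = 2194 (f = -6 - 1*(-2200) = -6 + 2200 = 2194)
-10641*46 - f = -10641*46 - 1*2194 = -489486 - 2194 = -491680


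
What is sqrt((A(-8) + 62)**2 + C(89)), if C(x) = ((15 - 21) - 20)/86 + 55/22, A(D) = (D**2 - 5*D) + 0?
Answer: sqrt(203820430)/86 ≈ 166.01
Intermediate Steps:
A(D) = D**2 - 5*D
C(x) = 189/86 (C(x) = (-6 - 20)*(1/86) + 55*(1/22) = -26*1/86 + 5/2 = -13/43 + 5/2 = 189/86)
sqrt((A(-8) + 62)**2 + C(89)) = sqrt((-8*(-5 - 8) + 62)**2 + 189/86) = sqrt((-8*(-13) + 62)**2 + 189/86) = sqrt((104 + 62)**2 + 189/86) = sqrt(166**2 + 189/86) = sqrt(27556 + 189/86) = sqrt(2370005/86) = sqrt(203820430)/86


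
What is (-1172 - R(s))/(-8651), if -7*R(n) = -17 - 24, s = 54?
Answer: 8245/60557 ≈ 0.13615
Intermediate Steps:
R(n) = 41/7 (R(n) = -(-17 - 24)/7 = -⅐*(-41) = 41/7)
(-1172 - R(s))/(-8651) = (-1172 - 1*41/7)/(-8651) = (-1172 - 41/7)*(-1/8651) = -8245/7*(-1/8651) = 8245/60557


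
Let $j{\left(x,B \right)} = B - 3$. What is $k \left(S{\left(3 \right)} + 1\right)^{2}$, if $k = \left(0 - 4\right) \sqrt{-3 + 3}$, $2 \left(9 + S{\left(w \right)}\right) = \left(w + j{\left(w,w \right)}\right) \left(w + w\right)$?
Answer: $0$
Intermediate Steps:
$j{\left(x,B \right)} = -3 + B$ ($j{\left(x,B \right)} = B - 3 = -3 + B$)
$S{\left(w \right)} = -9 + w \left(-3 + 2 w\right)$ ($S{\left(w \right)} = -9 + \frac{\left(w + \left(-3 + w\right)\right) \left(w + w\right)}{2} = -9 + \frac{\left(-3 + 2 w\right) 2 w}{2} = -9 + \frac{2 w \left(-3 + 2 w\right)}{2} = -9 + w \left(-3 + 2 w\right)$)
$k = 0$ ($k = - 4 \sqrt{0} = \left(-4\right) 0 = 0$)
$k \left(S{\left(3 \right)} + 1\right)^{2} = 0 \left(\left(-9 + 3^{2} + 3 \left(-3 + 3\right)\right) + 1\right)^{2} = 0 \left(\left(-9 + 9 + 3 \cdot 0\right) + 1\right)^{2} = 0 \left(\left(-9 + 9 + 0\right) + 1\right)^{2} = 0 \left(0 + 1\right)^{2} = 0 \cdot 1^{2} = 0 \cdot 1 = 0$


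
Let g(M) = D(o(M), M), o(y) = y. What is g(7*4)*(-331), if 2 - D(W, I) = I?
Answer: 8606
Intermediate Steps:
D(W, I) = 2 - I
g(M) = 2 - M
g(7*4)*(-331) = (2 - 7*4)*(-331) = (2 - 1*28)*(-331) = (2 - 28)*(-331) = -26*(-331) = 8606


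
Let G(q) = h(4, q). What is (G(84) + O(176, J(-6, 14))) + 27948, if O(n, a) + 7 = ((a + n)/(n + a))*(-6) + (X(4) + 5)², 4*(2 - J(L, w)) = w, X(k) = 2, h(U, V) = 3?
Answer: 27987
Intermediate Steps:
G(q) = 3
J(L, w) = 2 - w/4
O(n, a) = 36 (O(n, a) = -7 + (((a + n)/(n + a))*(-6) + (2 + 5)²) = -7 + (((a + n)/(a + n))*(-6) + 7²) = -7 + (1*(-6) + 49) = -7 + (-6 + 49) = -7 + 43 = 36)
(G(84) + O(176, J(-6, 14))) + 27948 = (3 + 36) + 27948 = 39 + 27948 = 27987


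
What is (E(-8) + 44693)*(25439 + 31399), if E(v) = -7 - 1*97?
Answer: 2534349582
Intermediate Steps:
E(v) = -104 (E(v) = -7 - 97 = -104)
(E(-8) + 44693)*(25439 + 31399) = (-104 + 44693)*(25439 + 31399) = 44589*56838 = 2534349582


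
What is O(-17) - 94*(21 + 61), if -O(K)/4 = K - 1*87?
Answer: -7292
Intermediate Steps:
O(K) = 348 - 4*K (O(K) = -4*(K - 1*87) = -4*(K - 87) = -4*(-87 + K) = 348 - 4*K)
O(-17) - 94*(21 + 61) = (348 - 4*(-17)) - 94*(21 + 61) = (348 + 68) - 94*82 = 416 - 1*7708 = 416 - 7708 = -7292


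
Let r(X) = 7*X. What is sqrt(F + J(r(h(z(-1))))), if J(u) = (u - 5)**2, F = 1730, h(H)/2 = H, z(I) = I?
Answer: sqrt(2091) ≈ 45.727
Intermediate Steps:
h(H) = 2*H
J(u) = (-5 + u)**2
sqrt(F + J(r(h(z(-1))))) = sqrt(1730 + (-5 + 7*(2*(-1)))**2) = sqrt(1730 + (-5 + 7*(-2))**2) = sqrt(1730 + (-5 - 14)**2) = sqrt(1730 + (-19)**2) = sqrt(1730 + 361) = sqrt(2091)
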